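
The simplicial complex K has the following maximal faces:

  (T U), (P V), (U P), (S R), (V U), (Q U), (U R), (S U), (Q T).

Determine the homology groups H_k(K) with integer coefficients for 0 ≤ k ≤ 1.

We work with the vertex ordering P < Q < R < S < T < U < V. The simplices of K, each written with vertices in increasing order, are:

  0-simplices (7): P, Q, R, S, T, U, V
  1-simplices (9): PU, PV, QT, QU, RS, RU, SU, TU, UV

giving chain groups C_0 ≅ Z^7, C_1 ≅ Z^9.

The boundary map ∂_1: C_1 → C_0 is given by ∂[p,q] = [q] − [p].
The 7×9 boundary matrix has rank 6 and Smith normal form diag(1,1,1,1,1,1).

Reading off H_k = ker ∂_k / im ∂_{k+1}:

  H_0: rank C_0 − rank ∂_1 = 7 − 6 = 1, and the invariant factors of ∂_1 are all 1, so H_0 ≅ Z.
  H_1: rank ker ∂_1 − rank ∂_2 = (9 − 6) − 0 = 3, and there is no ∂_2, so H_1 ≅ Z^3.

H_0 = Z,  H_1 = Z^3.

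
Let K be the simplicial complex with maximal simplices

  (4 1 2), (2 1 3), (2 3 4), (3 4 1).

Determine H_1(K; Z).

Fix the vertex order 1 < 2 < 3 < 4 and write every simplex with vertices in increasing order. Then dim K = 2 and the simplices of K are:

  0-simplices (4): [1], [2], [3], [4]
  1-simplices (6): [1,2], [1,3], [1,4], [2,3], [2,4], [3,4]
  2-simplices (4): [1,2,3], [1,2,4], [1,3,4], [2,3,4]

Hence C_0 ≅ Z^4, C_1 ≅ Z^6, C_2 ≅ Z^4.

∂_1: C_1 → C_0 sends each edge [p,q] (with p < q) to q − p. For instance
  ∂[2,3] = [3] − [2].
As a 4×6 matrix over Z this has rank 3, with invariant factors (1,1,1).

∂_2: C_2 → C_1 acts by ∂[p,q,r] = [q,r] − [p,r] + [p,q]. For instance
  ∂[1,2,3] = [2,3] − [1,3] + [1,2],
  ∂[1,3,4] = [3,4] − [1,4] + [1,3].
This gives a 6×4 integer matrix of rank 3; reducing to Smith normal form yields diagonal entries (1,1,1).

Computing H_k = (kernel of ∂_k) / (image of ∂_{k+1}):

  H_1: rank ker ∂_1 − rank ∂_2 = (6 − 3) − 3 = 0, and the invariant factors of ∂_2 are all 1, so H_1 ≅ 0.

H_1 ≅ 0.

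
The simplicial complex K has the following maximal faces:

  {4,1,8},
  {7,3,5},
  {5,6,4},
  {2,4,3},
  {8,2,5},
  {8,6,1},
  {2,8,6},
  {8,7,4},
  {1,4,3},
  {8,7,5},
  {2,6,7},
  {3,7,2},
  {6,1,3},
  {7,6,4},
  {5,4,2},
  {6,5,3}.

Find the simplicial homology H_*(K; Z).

Take the total order 1 < 2 < 3 < 4 < 5 < 6 < 7 < 8 on the vertex set. Then K (dimension 2) consists of the simplices:

  0-simplices (8): [1], [2], [3], [4], [5], [6], [7], [8]
  1-simplices (24): (24 of them)
  2-simplices (16): [1,3,4], [1,3,6], [1,4,8], [1,6,8], [2,3,4], [2,3,7], [2,4,5], [2,5,8], [2,6,7], [2,6,8], [3,5,6], [3,5,7], [4,5,6], [4,6,7], [4,7,8], [5,7,8]

giving chain groups C_0 ≅ Z^8, C_1 ≅ Z^24, C_2 ≅ Z^16.

Boundary ∂_1: C_1 → C_0 is given by ∂[p,q] = [q] − [p]. For instance
  ∂[1,4] = [4] − [1].
This gives a 8×24 integer matrix of rank 7; reducing to Smith normal form yields diagonal entries (1,1,1,1,1,1,1).

∂_2: C_2 → C_1 sends each 2-simplex [p,q,r] to [q,r] − [p,r] + [p,q]. For instance
  ∂[2,6,7] = [6,7] − [2,7] + [2,6],
  ∂[1,3,6] = [3,6] − [1,6] + [1,3].
As a 24×16 matrix over Z this has rank 15, with invariant factors (1,1,1,1,1,1,1,1,1,1,1,1,1,1,1).

From H_k ≅ ker(∂_k) / im(∂_{k+1}) we obtain:

  H_0: rank C_0 − rank ∂_1 = 8 − 7 = 1, and the invariant factors of ∂_1 are all 1, so H_0 = Z.
  H_1: rank ker ∂_1 − rank ∂_2 = (24 − 7) − 15 = 2, and the invariant factors of ∂_2 are all 1, so H_1 = Z^2.
  H_2: rank ker ∂_2 − rank ∂_3 = (16 − 15) − 0 = 1, and there is no ∂_3, so H_2 = Z.

As a check, the Euler characteristic is 8 − 24 + 16 = 0, which agrees with 1 − 2 + 1 = 0.

H_0 = Z,  H_1 = Z^2,  H_2 = Z.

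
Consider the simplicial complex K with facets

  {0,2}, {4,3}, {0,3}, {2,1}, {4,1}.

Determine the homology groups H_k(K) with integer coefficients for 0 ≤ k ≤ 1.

Order the vertices as 0 < 1 < 2 < 3 < 4. Listing each simplex with vertices in this order, K has dimension 1 with simplices:

  0-simplices (5): [0], [1], [2], [3], [4]
  1-simplices (5): [0,2], [0,3], [1,2], [1,4], [3,4]

Hence C_0 ≅ Z^5, C_1 ≅ Z^5.

Boundary ∂_1: C_1 → C_0 is given by ∂[p,q] = [q] − [p].
The 5×5 boundary matrix has rank 4 and Smith normal form diag(1,1,1,1).

Now H_k = ker ∂_k / im ∂_{k+1}, so:

  H_0: rank C_0 − rank ∂_1 = 5 − 4 = 1, and the invariant factors of ∂_1 are all 1, so H_0 ≅ Z.
  H_1: rank ker ∂_1 − rank ∂_2 = (5 − 4) − 0 = 1, and there is no ∂_2, so H_1 ≅ Z.

H_0 ≅ Z,  H_1 ≅ Z.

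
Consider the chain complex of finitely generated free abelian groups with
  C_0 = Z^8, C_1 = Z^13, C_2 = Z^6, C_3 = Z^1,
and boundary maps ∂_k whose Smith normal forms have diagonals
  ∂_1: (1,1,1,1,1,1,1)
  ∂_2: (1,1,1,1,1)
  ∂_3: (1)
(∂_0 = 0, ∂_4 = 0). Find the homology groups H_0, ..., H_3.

H_0 = Z,  H_1 = Z,  H_2 = 0,  H_3 = 0.

H_0: b_0 = 8 − 0 − 7 = 1; torsion from ∂_1 factors > 1: none. So H_0 = Z.
H_1: b_1 = 13 − 7 − 5 = 1; torsion from ∂_2 factors > 1: none. So H_1 = Z.
H_2: b_2 = 6 − 5 − 1 = 0; torsion from ∂_3 factors > 1: none. So H_2 = 0.
H_3: b_3 = 1 − 1 − 0 = 0; torsion from ∂_4 factors > 1: none. So H_3 = 0.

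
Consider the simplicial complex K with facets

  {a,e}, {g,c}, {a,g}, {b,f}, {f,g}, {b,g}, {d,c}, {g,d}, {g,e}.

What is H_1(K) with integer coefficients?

H_1 ≅ Z^3.

We work with the vertex ordering a < b < c < d < e < f < g. The simplices of K, each written with vertices in increasing order, are:

  0-simplices (7): a, b, c, d, e, f, g
  1-simplices (9): ae, ag, bf, bg, cd, cg, dg, eg, fg

so the chain groups are C_0 ≅ Z^7, C_1 ≅ Z^9.

Boundary ∂_1: C_1 → C_0 is given by ∂[p,q] = [q] − [p]. For instance
  ∂cg = g − c.
This gives a 7×9 integer matrix of rank 6; reducing to Smith normal form yields diagonal entries (1,1,1,1,1,1).

Computing H_k = (kernel of ∂_k) / (image of ∂_{k+1}):

  H_1: rank ker ∂_1 − rank ∂_2 = (9 − 6) − 0 = 3, and there is no ∂_2, so H_1 ≅ Z^3.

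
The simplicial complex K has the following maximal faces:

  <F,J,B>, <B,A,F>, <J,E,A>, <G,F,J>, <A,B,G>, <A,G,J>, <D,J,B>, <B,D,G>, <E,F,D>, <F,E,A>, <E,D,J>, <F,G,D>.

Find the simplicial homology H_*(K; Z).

We work with the vertex ordering A < B < D < E < F < G < J. The simplices of K, each written with vertices in increasing order, are:

  0-simplices (7): A, B, D, E, F, G, J
  1-simplices (18): AB, AE, AF, AG, AJ, BD, BF, BG, BJ, DE, DF, DG, DJ, EF, EJ, FG, FJ, GJ
  2-simplices (12): ABF, ABG, AEF, AEJ, AGJ, BDG, BDJ, BFJ, DEF, DEJ, DFG, FGJ

so the chain groups are C_0 ≅ Z^7, C_1 ≅ Z^18, C_2 ≅ Z^12.

∂_1: C_1 → C_0 maps an edge to its endpoints' difference, ∂[p,q] = q − p. For instance
  ∂DE = E − D.
The resulting 7×18 matrix has rank 6, and its Smith normal form has invariant factors (1,1,1,1,1,1).

∂_2: C_2 → C_1 acts by ∂[p,q,r] = [q,r] − [p,r] + [p,q]. For instance
  ∂AGJ = GJ − AJ + AG,
  ∂FGJ = GJ − FJ + FG.
The resulting 18×12 matrix has rank 12, and its Smith normal form has invariant factors (1,1,1,1,1,1,1,1,1,1,1,2).

Reading off H_k = ker ∂_k / im ∂_{k+1}:

  H_0: rank C_0 − rank ∂_1 = 7 − 6 = 1, and the invariant factors of ∂_1 are all 1, so H_0 ≅ Z.
  H_1: rank ker ∂_1 − rank ∂_2 = (18 − 6) − 12 = 0, and ∂_2 has invariant factor 2 > 1, so H_1 ≅ Z/2.
  H_2: rank ker ∂_2 − rank ∂_3 = (12 − 12) − 0 = 0, and there is no ∂_3, so H_2 ≅ 0.

(K is a triangulation of the real projective plane RP^2.)

H_0 ≅ Z,  H_1 ≅ Z/2,  H_2 = 0.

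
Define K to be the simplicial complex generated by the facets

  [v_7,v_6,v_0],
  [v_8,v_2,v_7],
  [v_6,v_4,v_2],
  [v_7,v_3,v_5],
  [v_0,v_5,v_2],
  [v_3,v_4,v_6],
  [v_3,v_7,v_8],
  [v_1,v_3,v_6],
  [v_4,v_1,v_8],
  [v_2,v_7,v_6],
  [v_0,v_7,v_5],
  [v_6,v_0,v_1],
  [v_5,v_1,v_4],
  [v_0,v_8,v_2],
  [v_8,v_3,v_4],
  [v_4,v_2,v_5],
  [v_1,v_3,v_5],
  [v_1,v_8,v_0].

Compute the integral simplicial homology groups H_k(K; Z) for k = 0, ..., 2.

Fix the vertex order v_0 < v_1 < v_2 < v_3 < v_4 < v_5 < v_6 < v_7 < v_8 and write every simplex with vertices in increasing order. Then dim K = 2 and the simplices of K are:

  0-simplices (9): [v_0], [v_1], [v_2], [v_3], [v_4], [v_5], [v_6], [v_7], [v_8]
  1-simplices (27): (27 of them)
  2-simplices (18): (18 of them)

giving chain groups C_0 ≅ Z^9, C_1 ≅ Z^27, C_2 ≅ Z^18.

Boundary ∂_1: C_1 → C_0 sends each edge [p,q] (with p < q) to q − p. For instance
  ∂[v_4,v_8] = [v_8] − [v_4].
The 9×27 boundary matrix has rank 8 and Smith normal form diag(1,1,1,1,1,1,1,1).

The boundary map ∂_2: C_2 → C_1 sends each 2-simplex [p,q,r] to [q,r] − [p,r] + [p,q]. For instance
  ∂[v_2,v_6,v_7] = [v_6,v_7] − [v_2,v_7] + [v_2,v_6],
  ∂[v_0,v_1,v_8] = [v_1,v_8] − [v_0,v_8] + [v_0,v_1].
As a 27×18 matrix over Z this has rank 18, with invariant factors (1,1,1,1,1,1,1,1,1,1,1,1,1,1,1,1,1,2).

Reading off H_k = ker ∂_k / im ∂_{k+1}:

  H_0: rank C_0 − rank ∂_1 = 9 − 8 = 1, and the invariant factors of ∂_1 are all 1, so H_0 ≅ Z.
  H_1: rank ker ∂_1 − rank ∂_2 = (27 − 8) − 18 = 1, and ∂_2 has invariant factor 2 > 1, so H_1 ≅ Z ⊕ Z/2Z.
  H_2: rank ker ∂_2 − rank ∂_3 = (18 − 18) − 0 = 0, and there is no ∂_3, so H_2 ≅ 0.

H_0 ≅ Z,  H_1 ≅ Z ⊕ Z/2Z,  H_2 = 0.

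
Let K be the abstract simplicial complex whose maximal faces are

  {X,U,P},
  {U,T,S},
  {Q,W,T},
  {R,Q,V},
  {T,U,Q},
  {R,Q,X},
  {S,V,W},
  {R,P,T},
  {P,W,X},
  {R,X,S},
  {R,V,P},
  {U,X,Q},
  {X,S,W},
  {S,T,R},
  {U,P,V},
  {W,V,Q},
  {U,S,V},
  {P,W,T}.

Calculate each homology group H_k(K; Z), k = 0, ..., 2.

We work with the vertex ordering P < Q < R < S < T < U < V < W < X. The simplices of K, each written with vertices in increasing order, are:

  0-simplices (9): P, Q, R, S, T, U, V, W, X
  1-simplices (27): PR, PT, PU, PV, PW, PX, QR, QT, QU, QV, QW, QX, RS, RT, RV, RX, ST, SU, SV, SW, SX, TU, TW, UV, UX, VW, WX
  2-simplices (18): PRT, PRV, PTW, PUV, PUX, PWX, QRV, QRX, QTU, QTW, QUX, QVW, RST, RSX, STU, SUV, SVW, SWX

so the chain groups are C_0 ≅ Z^9, C_1 ≅ Z^27, C_2 ≅ Z^18.

∂_1: C_1 → C_0 maps an edge to its endpoints' difference, ∂[p,q] = q − p. For instance
  ∂UX = X − U.
The 9×27 boundary matrix has rank 8 and Smith normal form diag(1,1,1,1,1,1,1,1).

The boundary map ∂_2: C_2 → C_1 sends each 2-simplex [p,q,r] to [q,r] − [p,r] + [p,q]. For instance
  ∂QRX = RX − QX + QR,
  ∂SUV = UV − SV + SU.
This gives a 27×18 integer matrix of rank 17; reducing to Smith normal form yields diagonal entries (1,1,1,1,1,1,1,1,1,1,1,1,1,1,1,1,1).

From H_k ≅ ker(∂_k) / im(∂_{k+1}) we obtain:

  H_0: rank C_0 − rank ∂_1 = 9 − 8 = 1, and the invariant factors of ∂_1 are all 1, so H_0 = Z.
  H_1: rank ker ∂_1 − rank ∂_2 = (27 − 8) − 17 = 2, and the invariant factors of ∂_2 are all 1, so H_1 = Z^2.
  H_2: rank ker ∂_2 − rank ∂_3 = (18 − 17) − 0 = 1, and there is no ∂_3, so H_2 = Z.

(K is a triangulation of the torus T^2.)

H_0 = Z,  H_1 = Z^2,  H_2 = Z.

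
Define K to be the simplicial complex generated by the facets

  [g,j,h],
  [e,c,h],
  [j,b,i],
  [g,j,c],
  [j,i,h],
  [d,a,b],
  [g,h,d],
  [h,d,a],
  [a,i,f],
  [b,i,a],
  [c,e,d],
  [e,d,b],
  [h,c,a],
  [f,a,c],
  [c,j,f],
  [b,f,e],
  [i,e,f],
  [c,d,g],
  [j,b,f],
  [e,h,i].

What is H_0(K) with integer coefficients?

We work with the vertex ordering a < b < c < d < e < f < g < h < i < j. The simplices of K, each written with vertices in increasing order, are:

  0-simplices (10): a, b, c, d, e, f, g, h, i, j
  1-simplices (30): ab, ac, ad, af, ah, ai, bd, be, bf, bi, bj, cd, ce, cf, cg, ch, cj, de, dg, dh, ef, eh, ei, fi, fj, gh, gj, hi, hj, ij
  2-simplices (20): abd, abi, acf, ach, adh, afi, bde, bef, bfj, bij, cde, cdg, ceh, cfj, cgj, dgh, efi, ehi, ghj, hij

so the chain groups are C_0 ≅ Z^10, C_1 ≅ Z^30, C_2 ≅ Z^20.

The boundary map ∂_1: C_1 → C_0 sends each edge [p,q] (with p < q) to q − p.
This gives a 10×30 integer matrix of rank 9; reducing to Smith normal form yields diagonal entries (1,1,1,1,1,1,1,1,1).

Boundary ∂_2: C_2 → C_1 maps a triangle to the signed sum of its edges. For instance
  ∂bfj = fj − bj + bf,
  ∂ach = ch − ah + ac.
The 30×20 boundary matrix has rank 20 and Smith normal form diag(1,1,1,1,1,1,1,1,1,1,1,1,1,1,1,1,1,1,1,2).

From H_k ≅ ker(∂_k) / im(∂_{k+1}) we obtain:

  H_0: rank C_0 − rank ∂_1 = 10 − 9 = 1, and the invariant factors of ∂_1 are all 1, so H_0 = Z.

H_0 ≅ Z.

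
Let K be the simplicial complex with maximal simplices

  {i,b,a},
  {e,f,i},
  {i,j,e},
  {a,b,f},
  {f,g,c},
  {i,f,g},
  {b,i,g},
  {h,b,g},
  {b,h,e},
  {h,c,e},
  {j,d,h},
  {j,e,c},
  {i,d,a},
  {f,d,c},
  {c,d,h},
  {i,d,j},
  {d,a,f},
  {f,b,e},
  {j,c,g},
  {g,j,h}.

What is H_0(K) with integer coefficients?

Take the total order a < b < c < d < e < f < g < h < i < j on the vertex set. Then K (dimension 2) consists of the simplices:

  0-simplices (10): a, b, c, d, e, f, g, h, i, j
  1-simplices (30): ab, ad, af, ai, be, bf, bg, bh, bi, cd, ce, cf, cg, ch, cj, df, dh, di, dj, ef, eh, ei, ej, fg, fi, gh, gi, gj, hj, ij
  2-simplices (20): abf, abi, adf, adi, bef, beh, bgh, bgi, cdf, cdh, ceh, cej, cfg, cgj, dhj, dij, efi, eij, fgi, ghj

giving chain groups C_0 ≅ Z^10, C_1 ≅ Z^30, C_2 ≅ Z^20.

The boundary map ∂_1: C_1 → C_0 maps an edge to its endpoints' difference, ∂[p,q] = q − p.
The 10×30 boundary matrix has rank 9 and Smith normal form diag(1,1,1,1,1,1,1,1,1).

Boundary ∂_2: C_2 → C_1 maps a triangle to the signed sum of its edges. For instance
  ∂ceh = eh − ch + ce,
  ∂cfg = fg − cg + cf.
The resulting 30×20 matrix has rank 20, and its Smith normal form has invariant factors (1,1,1,1,1,1,1,1,1,1,1,1,1,1,1,1,1,1,1,2).

Reading off H_k = ker ∂_k / im ∂_{k+1}:

  H_0: rank C_0 − rank ∂_1 = 10 − 9 = 1, and the invariant factors of ∂_1 are all 1, so H_0 ≅ Z.

H_0 = Z.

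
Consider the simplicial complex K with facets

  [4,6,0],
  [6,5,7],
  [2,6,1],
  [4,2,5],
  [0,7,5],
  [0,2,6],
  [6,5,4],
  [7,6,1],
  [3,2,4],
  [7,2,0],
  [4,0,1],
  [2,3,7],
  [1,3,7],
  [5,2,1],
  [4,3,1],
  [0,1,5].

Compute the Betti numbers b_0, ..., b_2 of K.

Take the total order 0 < 1 < 2 < 3 < 4 < 5 < 6 < 7 on the vertex set. Then K (dimension 2) consists of the simplices:

  0-simplices (8): [0], [1], [2], [3], [4], [5], [6], [7]
  1-simplices (24): (24 of them)
  2-simplices (16): [0,1,4], [0,1,5], [0,2,6], [0,2,7], [0,4,6], [0,5,7], [1,2,5], [1,2,6], [1,3,4], [1,3,7], [1,6,7], [2,3,4], [2,3,7], [2,4,5], [4,5,6], [5,6,7]

giving chain groups C_0 ≅ Z^8, C_1 ≅ Z^24, C_2 ≅ Z^16.

The boundary map ∂_1: C_1 → C_0 sends each edge [p,q] (with p < q) to q − p. For instance
  ∂[1,6] = [6] − [1].
This gives a 8×24 integer matrix of rank 7; reducing to Smith normal form yields diagonal entries (1,1,1,1,1,1,1).

The boundary map ∂_2: C_2 → C_1 maps a triangle to the signed sum of its edges. For instance
  ∂[2,3,4] = [3,4] − [2,4] + [2,3],
  ∂[1,2,6] = [2,6] − [1,6] + [1,2].
This gives a 24×16 integer matrix of rank 15; reducing to Smith normal form yields diagonal entries (1,1,1,1,1,1,1,1,1,1,1,1,1,1,1).

Computing H_k = (kernel of ∂_k) / (image of ∂_{k+1}):

  H_0: rank C_0 − rank ∂_1 = 8 − 7 = 1, and the invariant factors of ∂_1 are all 1, so H_0 = Z.
  H_1: rank ker ∂_1 − rank ∂_2 = (24 − 7) − 15 = 2, and the invariant factors of ∂_2 are all 1, so H_1 = Z^2.
  H_2: rank ker ∂_2 − rank ∂_3 = (16 − 15) − 0 = 1, and there is no ∂_3, so H_2 = Z.

As a check, the Euler characteristic is 8 − 24 + 16 = 0, which agrees with 1 − 2 + 1 = 0.
(K is a triangulation of the torus T^2.)

Hence the Betti numbers are b_0 = 1, b_1 = 2, b_2 = 1.

b_0 = 1, b_1 = 2, b_2 = 1.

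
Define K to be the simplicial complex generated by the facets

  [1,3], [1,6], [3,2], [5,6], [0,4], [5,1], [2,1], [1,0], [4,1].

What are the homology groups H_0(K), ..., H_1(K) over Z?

H_0 = Z,  H_1 = Z^3.

K has 7 vertices, 9 edges.
rank ∂_0 = 0, rank ∂_1 = 6 ⇒ b_0 = 7 − 0 − 6 = 1; all invariant factors of ∂_1 are 1 so no torsion. So H_0 ≅ Z.
rank ∂_1 = 6, rank ∂_2 = 0 ⇒ b_1 = 9 − 6 − 0 = 3. So H_1 ≅ Z^3.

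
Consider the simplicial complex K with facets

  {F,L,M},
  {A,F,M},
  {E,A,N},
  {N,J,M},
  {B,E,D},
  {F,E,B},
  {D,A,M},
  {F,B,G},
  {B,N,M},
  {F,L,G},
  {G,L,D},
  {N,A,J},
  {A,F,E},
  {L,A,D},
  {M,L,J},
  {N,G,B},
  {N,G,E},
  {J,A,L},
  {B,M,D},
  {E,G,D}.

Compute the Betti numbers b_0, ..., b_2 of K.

We work with the vertex ordering A < B < D < E < F < G < J < L < M < N. The simplices of K, each written with vertices in increasing order, are:

  0-simplices (10): A, B, D, E, F, G, J, L, M, N
  1-simplices (30): AD, AE, AF, AJ, AL, AM, AN, BD, BE, BF, BG, BM, BN, DE, DG, DL, DM, EF, EG, EN, FG, FL, FM, GL, GN, JL, JM, JN, LM, MN
  2-simplices (20): ADL, ADM, AEF, AEN, AFM, AJL, AJN, BDE, BDM, BEF, BFG, BGN, BMN, DEG, DGL, EGN, FGL, FLM, JLM, JMN

so the chain groups are C_0 ≅ Z^10, C_1 ≅ Z^30, C_2 ≅ Z^20.

Boundary ∂_1: C_1 → C_0 sends each edge [p,q] (with p < q) to q − p. For instance
  ∂AE = E − A.
The resulting 10×30 matrix has rank 9, and its Smith normal form has invariant factors (1,1,1,1,1,1,1,1,1).

Boundary ∂_2: C_2 → C_1 maps a triangle to the signed sum of its edges. For instance
  ∂AEN = EN − AN + AE,
  ∂EGN = GN − EN + EG.
This gives a 30×20 integer matrix of rank 20; reducing to Smith normal form yields diagonal entries (1,1,1,1,1,1,1,1,1,1,1,1,1,1,1,1,1,1,1,2).

Now H_k = ker ∂_k / im ∂_{k+1}, so:

  H_0: rank C_0 − rank ∂_1 = 10 − 9 = 1, and the invariant factors of ∂_1 are all 1, so H_0 = Z.
  H_1: rank ker ∂_1 − rank ∂_2 = (30 − 9) − 20 = 1, and ∂_2 has invariant factor 2 > 1, so H_1 = Z ⊕ Z/2.
  H_2: rank ker ∂_2 − rank ∂_3 = (20 − 20) − 0 = 0, and there is no ∂_3, so H_2 = 0.

As a check, the Euler characteristic is 10 − 30 + 20 = 0, which agrees with 1 − 1 + 0 = 0.

Hence the Betti numbers are b_0 = 1, b_1 = 1, b_2 = 0.

b_0 = 1, b_1 = 1, b_2 = 0.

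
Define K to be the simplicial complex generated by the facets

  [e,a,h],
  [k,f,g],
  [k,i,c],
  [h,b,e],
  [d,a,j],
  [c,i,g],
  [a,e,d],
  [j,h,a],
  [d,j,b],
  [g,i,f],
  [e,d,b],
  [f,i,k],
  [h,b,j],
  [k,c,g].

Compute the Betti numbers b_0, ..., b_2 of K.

b_0 = 2, b_1 = 0, b_2 = 2.

Fix the vertex order a < b < c < d < e < f < g < h < i < j < k and write every simplex with vertices in increasing order. Then dim K = 2 and the simplices of K are:

  0-simplices (11): a, b, c, d, e, f, g, h, i, j, k
  1-simplices (21): ad, ae, ah, aj, bd, be, bh, bj, cg, ci, ck, de, dj, eh, fg, fi, fk, gi, gk, hj, ik
  2-simplices (14): ade, adj, aeh, ahj, bde, bdj, beh, bhj, cgi, cgk, cik, fgi, fgk, fik

so the chain groups are C_0 ≅ Z^11, C_1 ≅ Z^21, C_2 ≅ Z^14.

The boundary map ∂_1: C_1 → C_0 maps an edge to its endpoints' difference, ∂[p,q] = q − p. For instance
  ∂cg = g − c.
The 11×21 boundary matrix has rank 9 and Smith normal form diag(1,1,1,1,1,1,1,1,1).

∂_2: C_2 → C_1 sends each 2-simplex [p,q,r] to [q,r] − [p,r] + [p,q]. For instance
  ∂fgi = gi − fi + fg,
  ∂cgi = gi − ci + cg.
This gives a 21×14 integer matrix of rank 12; reducing to Smith normal form yields diagonal entries (1,1,1,1,1,1,1,1,1,1,1,1).

Reading off H_k = ker ∂_k / im ∂_{k+1}:

  H_0: rank C_0 − rank ∂_1 = 11 − 9 = 2, and the invariant factors of ∂_1 are all 1, so H_0 = Z^2.
  H_1: rank ker ∂_1 − rank ∂_2 = (21 − 9) − 12 = 0, and the invariant factors of ∂_2 are all 1, so H_1 = 0.
  H_2: rank ker ∂_2 − rank ∂_3 = (14 − 12) − 0 = 2, and there is no ∂_3, so H_2 = Z^2.

As a check, the Euler characteristic is 11 − 21 + 14 = 4, which agrees with 2 − 0 + 2 = 4.

Hence the Betti numbers are b_0 = 2, b_1 = 0, b_2 = 2.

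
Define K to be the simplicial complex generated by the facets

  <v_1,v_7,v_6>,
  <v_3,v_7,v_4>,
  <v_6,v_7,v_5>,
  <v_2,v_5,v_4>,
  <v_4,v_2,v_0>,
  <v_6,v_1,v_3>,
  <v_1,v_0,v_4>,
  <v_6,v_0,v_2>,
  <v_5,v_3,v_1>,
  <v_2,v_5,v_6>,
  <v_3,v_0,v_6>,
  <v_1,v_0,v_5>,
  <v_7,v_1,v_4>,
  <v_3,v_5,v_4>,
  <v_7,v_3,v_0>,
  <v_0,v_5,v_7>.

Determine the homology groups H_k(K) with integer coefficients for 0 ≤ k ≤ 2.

Order the vertices as v_0 < v_1 < v_2 < v_3 < v_4 < v_5 < v_6 < v_7. Listing each simplex with vertices in this order, K has dimension 2 with simplices:

  0-simplices (8): [v_0], [v_1], [v_2], [v_3], [v_4], [v_5], [v_6], [v_7]
  1-simplices (24): (24 of them)
  2-simplices (16): (16 of them)

giving chain groups C_0 ≅ Z^8, C_1 ≅ Z^24, C_2 ≅ Z^16.

∂_1: C_1 → C_0 sends each edge [p,q] (with p < q) to q − p. For instance
  ∂[v_1,v_5] = [v_5] − [v_1].
As a 8×24 matrix over Z this has rank 7, with invariant factors (1,1,1,1,1,1,1).

∂_2: C_2 → C_1 sends each 2-simplex [p,q,r] to [q,r] − [p,r] + [p,q]. For instance
  ∂[v_0,v_3,v_6] = [v_3,v_6] − [v_0,v_6] + [v_0,v_3],
  ∂[v_1,v_4,v_7] = [v_4,v_7] − [v_1,v_7] + [v_1,v_4].
This gives a 24×16 integer matrix of rank 15; reducing to Smith normal form yields diagonal entries (1,1,1,1,1,1,1,1,1,1,1,1,1,1,1).

From H_k ≅ ker(∂_k) / im(∂_{k+1}) we obtain:

  H_0: rank C_0 − rank ∂_1 = 8 − 7 = 1, and the invariant factors of ∂_1 are all 1, so H_0 = Z.
  H_1: rank ker ∂_1 − rank ∂_2 = (24 − 7) − 15 = 2, and the invariant factors of ∂_2 are all 1, so H_1 = Z^2.
  H_2: rank ker ∂_2 − rank ∂_3 = (16 − 15) − 0 = 1, and there is no ∂_3, so H_2 = Z.

H_0 ≅ Z,  H_1 ≅ Z^2,  H_2 ≅ Z.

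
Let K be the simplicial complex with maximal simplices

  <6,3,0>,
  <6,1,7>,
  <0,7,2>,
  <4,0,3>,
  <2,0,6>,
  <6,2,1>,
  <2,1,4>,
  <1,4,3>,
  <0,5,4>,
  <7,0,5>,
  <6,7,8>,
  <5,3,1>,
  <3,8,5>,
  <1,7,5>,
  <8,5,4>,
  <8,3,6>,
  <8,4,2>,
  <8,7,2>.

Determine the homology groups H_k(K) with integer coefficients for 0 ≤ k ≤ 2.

H_0 ≅ Z,  H_1 ≅ Z ⊕ Z/2Z,  H_2 = 0.

Fix the vertex order 0 < 1 < 2 < 3 < 4 < 5 < 6 < 7 < 8 and write every simplex with vertices in increasing order. Then dim K = 2 and the simplices of K are:

  0-simplices (9): [0], [1], [2], [3], [4], [5], [6], [7], [8]
  1-simplices (27): (27 of them)
  2-simplices (18): [0,2,6], [0,2,7], [0,3,4], [0,3,6], [0,4,5], [0,5,7], [1,2,4], [1,2,6], [1,3,4], [1,3,5], [1,5,7], [1,6,7], [2,4,8], [2,7,8], [3,5,8], [3,6,8], [4,5,8], [6,7,8]

giving chain groups C_0 ≅ Z^9, C_1 ≅ Z^27, C_2 ≅ Z^18.

The boundary map ∂_1: C_1 → C_0 sends each edge [p,q] (with p < q) to q − p.
The 9×27 boundary matrix has rank 8 and Smith normal form diag(1,1,1,1,1,1,1,1).

The boundary map ∂_2: C_2 → C_1 sends each 2-simplex [p,q,r] to [q,r] − [p,r] + [p,q]. For instance
  ∂[3,6,8] = [6,8] − [3,8] + [3,6],
  ∂[3,5,8] = [5,8] − [3,8] + [3,5].
The resulting 27×18 matrix has rank 18, and its Smith normal form has invariant factors (1,1,1,1,1,1,1,1,1,1,1,1,1,1,1,1,1,2).

Computing H_k = (kernel of ∂_k) / (image of ∂_{k+1}):

  H_0: rank C_0 − rank ∂_1 = 9 − 8 = 1, and the invariant factors of ∂_1 are all 1, so H_0 = Z.
  H_1: rank ker ∂_1 − rank ∂_2 = (27 − 8) − 18 = 1, and ∂_2 has invariant factor 2 > 1, so H_1 = Z ⊕ Z/2Z.
  H_2: rank ker ∂_2 − rank ∂_3 = (18 − 18) − 0 = 0, and there is no ∂_3, so H_2 = 0.

As a check, the Euler characteristic is 9 − 27 + 18 = 0, which agrees with 1 − 1 + 0 = 0.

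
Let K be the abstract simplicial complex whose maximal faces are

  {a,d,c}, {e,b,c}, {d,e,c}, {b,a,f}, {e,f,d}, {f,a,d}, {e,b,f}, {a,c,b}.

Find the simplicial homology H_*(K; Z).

H_0 ≅ Z,  H_1 = 0,  H_2 ≅ Z.

Fix the vertex order a < b < c < d < e < f and write every simplex with vertices in increasing order. Then dim K = 2 and the simplices of K are:

  0-simplices (6): a, b, c, d, e, f
  1-simplices (12): ab, ac, ad, af, bc, be, bf, cd, ce, de, df, ef
  2-simplices (8): abc, abf, acd, adf, bce, bef, cde, def

Hence C_0 ≅ Z^6, C_1 ≅ Z^12, C_2 ≅ Z^8.

Boundary ∂_1: C_1 → C_0 sends each edge [p,q] (with p < q) to q − p.
As a 6×12 matrix over Z this has rank 5, with invariant factors (1,1,1,1,1).

∂_2: C_2 → C_1 acts by ∂[p,q,r] = [q,r] − [p,r] + [p,q]. For instance
  ∂abc = bc − ac + ab,
  ∂def = ef − df + de.
As a 12×8 matrix over Z this has rank 7, with invariant factors (1,1,1,1,1,1,1).

From H_k ≅ ker(∂_k) / im(∂_{k+1}) we obtain:

  H_0: rank C_0 − rank ∂_1 = 6 − 5 = 1, and the invariant factors of ∂_1 are all 1, so H_0 = Z.
  H_1: rank ker ∂_1 − rank ∂_2 = (12 − 5) − 7 = 0, and the invariant factors of ∂_2 are all 1, so H_1 = 0.
  H_2: rank ker ∂_2 − rank ∂_3 = (8 − 7) − 0 = 1, and there is no ∂_3, so H_2 = Z.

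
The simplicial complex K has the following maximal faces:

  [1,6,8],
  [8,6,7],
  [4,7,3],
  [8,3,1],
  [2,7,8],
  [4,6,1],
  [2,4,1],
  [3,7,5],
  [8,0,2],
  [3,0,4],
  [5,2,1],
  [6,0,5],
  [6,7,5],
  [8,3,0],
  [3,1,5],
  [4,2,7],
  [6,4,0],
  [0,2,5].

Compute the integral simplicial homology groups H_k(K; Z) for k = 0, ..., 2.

Take the total order 0 < 1 < 2 < 3 < 4 < 5 < 6 < 7 < 8 on the vertex set. Then K (dimension 2) consists of the simplices:

  0-simplices (9): [0], [1], [2], [3], [4], [5], [6], [7], [8]
  1-simplices (27): (27 of them)
  2-simplices (18): [0,2,5], [0,2,8], [0,3,4], [0,3,8], [0,4,6], [0,5,6], [1,2,4], [1,2,5], [1,3,5], [1,3,8], [1,4,6], [1,6,8], [2,4,7], [2,7,8], [3,4,7], [3,5,7], [5,6,7], [6,7,8]

giving chain groups C_0 ≅ Z^9, C_1 ≅ Z^27, C_2 ≅ Z^18.

Boundary ∂_1: C_1 → C_0 is given by ∂[p,q] = [q] − [p].
As a 9×27 matrix over Z this has rank 8, with invariant factors (1,1,1,1,1,1,1,1).

∂_2: C_2 → C_1 acts by ∂[p,q,r] = [q,r] − [p,r] + [p,q]. For instance
  ∂[0,5,6] = [5,6] − [0,6] + [0,5],
  ∂[0,4,6] = [4,6] − [0,6] + [0,4].
The 27×18 boundary matrix has rank 17 and Smith normal form diag(1,1,1,1,1,1,1,1,1,1,1,1,1,1,1,1,1).

From H_k ≅ ker(∂_k) / im(∂_{k+1}) we obtain:

  H_0: rank C_0 − rank ∂_1 = 9 − 8 = 1, and the invariant factors of ∂_1 are all 1, so H_0 ≅ Z.
  H_1: rank ker ∂_1 − rank ∂_2 = (27 − 8) − 17 = 2, and the invariant factors of ∂_2 are all 1, so H_1 ≅ Z^2.
  H_2: rank ker ∂_2 − rank ∂_3 = (18 − 17) − 0 = 1, and there is no ∂_3, so H_2 ≅ Z.

As a check, the Euler characteristic is 9 − 27 + 18 = 0, which agrees with 1 − 2 + 1 = 0.

H_0 ≅ Z,  H_1 ≅ Z^2,  H_2 ≅ Z.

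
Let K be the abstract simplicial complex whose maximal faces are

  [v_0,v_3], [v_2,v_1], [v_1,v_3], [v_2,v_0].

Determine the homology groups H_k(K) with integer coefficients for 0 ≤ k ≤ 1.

Fix the vertex order v_0 < v_1 < v_2 < v_3 and write every simplex with vertices in increasing order. Then dim K = 1 and the simplices of K are:

  0-simplices (4): [v_0], [v_1], [v_2], [v_3]
  1-simplices (4): [v_0,v_2], [v_0,v_3], [v_1,v_2], [v_1,v_3]

giving chain groups C_0 ≅ Z^4, C_1 ≅ Z^4.

The boundary map ∂_1: C_1 → C_0 is given by ∂[p,q] = [q] − [p].
The 4×4 boundary matrix has rank 3 and Smith normal form diag(1,1,1).

Now H_k = ker ∂_k / im ∂_{k+1}, so:

  H_0: rank C_0 − rank ∂_1 = 4 − 3 = 1, and the invariant factors of ∂_1 are all 1, so H_0 = Z.
  H_1: rank ker ∂_1 − rank ∂_2 = (4 − 3) − 0 = 1, and there is no ∂_2, so H_1 = Z.

As a check, the Euler characteristic is 4 − 4 = 0, which agrees with 1 − 1 = 0.

H_0 = Z,  H_1 = Z.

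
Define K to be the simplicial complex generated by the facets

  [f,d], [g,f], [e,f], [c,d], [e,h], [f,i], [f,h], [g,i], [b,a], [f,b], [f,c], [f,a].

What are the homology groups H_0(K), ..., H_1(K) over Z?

Take the total order a < b < c < d < e < f < g < h < i on the vertex set. Then K (dimension 1) consists of the simplices:

  0-simplices (9): a, b, c, d, e, f, g, h, i
  1-simplices (12): ab, af, bf, cd, cf, df, ef, eh, fg, fh, fi, gi

Hence C_0 ≅ Z^9, C_1 ≅ Z^12.

Boundary ∂_1: C_1 → C_0 maps an edge to its endpoints' difference, ∂[p,q] = q − p. For instance
  ∂af = f − a.
The resulting 9×12 matrix has rank 8, and its Smith normal form has invariant factors (1,1,1,1,1,1,1,1).

Computing H_k = (kernel of ∂_k) / (image of ∂_{k+1}):

  H_0: rank C_0 − rank ∂_1 = 9 − 8 = 1, and the invariant factors of ∂_1 are all 1, so H_0 = Z.
  H_1: rank ker ∂_1 − rank ∂_2 = (12 − 8) − 0 = 4, and there is no ∂_2, so H_1 = Z^4.

(K is a triangulation of a wedge of 4 circles.)

H_0 ≅ Z,  H_1 ≅ Z^4.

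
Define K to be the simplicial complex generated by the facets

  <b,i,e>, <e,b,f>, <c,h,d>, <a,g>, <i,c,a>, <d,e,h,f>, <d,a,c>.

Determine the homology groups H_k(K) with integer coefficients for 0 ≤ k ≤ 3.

H_0 ≅ Z,  H_1 ≅ Z,  H_2 = 0,  H_3 = 0.

K has 9 vertices, 17 edges, 9 triangles, 1 3-simplex.
rank ∂_0 = 0, rank ∂_1 = 8 ⇒ b_0 = 9 − 0 − 8 = 1; all invariant factors of ∂_1 are 1 so no torsion. So H_0 = Z.
rank ∂_1 = 8, rank ∂_2 = 8 ⇒ b_1 = 17 − 8 − 8 = 1; all invariant factors of ∂_2 are 1 so no torsion. So H_1 = Z.
rank ∂_2 = 8, rank ∂_3 = 1 ⇒ b_2 = 9 − 8 − 1 = 0; all invariant factors of ∂_3 are 1 so no torsion. So H_2 = 0.
rank ∂_3 = 1, rank ∂_4 = 0 ⇒ b_3 = 1 − 1 − 0 = 0. So H_3 = 0.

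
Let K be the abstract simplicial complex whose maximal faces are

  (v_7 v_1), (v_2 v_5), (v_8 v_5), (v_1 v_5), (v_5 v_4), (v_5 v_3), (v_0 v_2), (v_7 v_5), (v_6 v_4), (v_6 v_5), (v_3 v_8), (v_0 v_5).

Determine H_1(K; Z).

H_1 = Z^4.

Fix the vertex order v_0 < v_1 < v_2 < v_3 < v_4 < v_5 < v_6 < v_7 < v_8 and write every simplex with vertices in increasing order. Then dim K = 1 and the simplices of K are:

  0-simplices (9): [v_0], [v_1], [v_2], [v_3], [v_4], [v_5], [v_6], [v_7], [v_8]
  1-simplices (12): [v_0,v_2], [v_0,v_5], [v_1,v_5], [v_1,v_7], [v_2,v_5], [v_3,v_5], [v_3,v_8], [v_4,v_5], [v_4,v_6], [v_5,v_6], [v_5,v_7], [v_5,v_8]

Hence C_0 ≅ Z^9, C_1 ≅ Z^12.

Boundary ∂_1: C_1 → C_0 maps an edge to its endpoints' difference, ∂[p,q] = q − p.
The resulting 9×12 matrix has rank 8, and its Smith normal form has invariant factors (1,1,1,1,1,1,1,1).

Computing H_k = (kernel of ∂_k) / (image of ∂_{k+1}):

  H_1: rank ker ∂_1 − rank ∂_2 = (12 − 8) − 0 = 4, and there is no ∂_2, so H_1 ≅ Z^4.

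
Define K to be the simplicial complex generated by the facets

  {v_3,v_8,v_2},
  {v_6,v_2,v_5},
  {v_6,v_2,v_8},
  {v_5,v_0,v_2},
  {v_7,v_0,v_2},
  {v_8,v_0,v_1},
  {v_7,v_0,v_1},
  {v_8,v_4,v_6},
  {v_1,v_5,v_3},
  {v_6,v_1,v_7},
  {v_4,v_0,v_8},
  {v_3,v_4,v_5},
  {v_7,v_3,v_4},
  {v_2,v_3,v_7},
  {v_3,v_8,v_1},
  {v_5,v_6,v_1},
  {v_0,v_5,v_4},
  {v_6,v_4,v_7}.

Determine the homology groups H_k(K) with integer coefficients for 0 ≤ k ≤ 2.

H_0 ≅ Z,  H_1 ≅ Z^2,  H_2 ≅ Z.

Take the total order v_0 < v_1 < v_2 < v_3 < v_4 < v_5 < v_6 < v_7 < v_8 on the vertex set. Then K (dimension 2) consists of the simplices:

  0-simplices (9): [v_0], [v_1], [v_2], [v_3], [v_4], [v_5], [v_6], [v_7], [v_8]
  1-simplices (27): (27 of them)
  2-simplices (18): (18 of them)

giving chain groups C_0 ≅ Z^9, C_1 ≅ Z^27, C_2 ≅ Z^18.

∂_1: C_1 → C_0 sends each edge [p,q] (with p < q) to q − p. For instance
  ∂[v_5,v_6] = [v_6] − [v_5].
As a 9×27 matrix over Z this has rank 8, with invariant factors (1,1,1,1,1,1,1,1).

Boundary ∂_2: C_2 → C_1 sends each 2-simplex [p,q,r] to [q,r] − [p,r] + [p,q]. For instance
  ∂[v_1,v_5,v_6] = [v_5,v_6] − [v_1,v_6] + [v_1,v_5],
  ∂[v_0,v_1,v_7] = [v_1,v_7] − [v_0,v_7] + [v_0,v_1].
The resulting 27×18 matrix has rank 17, and its Smith normal form has invariant factors (1,1,1,1,1,1,1,1,1,1,1,1,1,1,1,1,1).

Now H_k = ker ∂_k / im ∂_{k+1}, so:

  H_0: rank C_0 − rank ∂_1 = 9 − 8 = 1, and the invariant factors of ∂_1 are all 1, so H_0 = Z.
  H_1: rank ker ∂_1 − rank ∂_2 = (27 − 8) − 17 = 2, and the invariant factors of ∂_2 are all 1, so H_1 = Z^2.
  H_2: rank ker ∂_2 − rank ∂_3 = (18 − 17) − 0 = 1, and there is no ∂_3, so H_2 = Z.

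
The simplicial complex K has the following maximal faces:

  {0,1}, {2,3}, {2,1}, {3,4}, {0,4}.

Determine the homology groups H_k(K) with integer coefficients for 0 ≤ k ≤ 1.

H_0 = Z,  H_1 = Z.

Fix the vertex order 0 < 1 < 2 < 3 < 4 and write every simplex with vertices in increasing order. Then dim K = 1 and the simplices of K are:

  0-simplices (5): [0], [1], [2], [3], [4]
  1-simplices (5): [0,1], [0,4], [1,2], [2,3], [3,4]

so the chain groups are C_0 ≅ Z^5, C_1 ≅ Z^5.

The boundary map ∂_1: C_1 → C_0 is given by ∂[p,q] = [q] − [p]. For instance
  ∂[1,2] = [2] − [1].
The resulting 5×5 matrix has rank 4, and its Smith normal form has invariant factors (1,1,1,1).

Reading off H_k = ker ∂_k / im ∂_{k+1}:

  H_0: rank C_0 − rank ∂_1 = 5 − 4 = 1, and the invariant factors of ∂_1 are all 1, so H_0 ≅ Z.
  H_1: rank ker ∂_1 − rank ∂_2 = (5 − 4) − 0 = 1, and there is no ∂_2, so H_1 ≅ Z.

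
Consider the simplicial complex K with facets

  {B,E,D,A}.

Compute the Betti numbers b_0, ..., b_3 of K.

Fix the vertex order A < B < D < E and write every simplex with vertices in increasing order. Then dim K = 3 and the simplices of K are:

  0-simplices (4): A, B, D, E
  1-simplices (6): AB, AD, AE, BD, BE, DE
  2-simplices (4): ABD, ABE, ADE, BDE
  3-simplices (1): ABDE

giving chain groups C_0 ≅ Z^4, C_1 ≅ Z^6, C_2 ≅ Z^4, C_3 ≅ Z^1.

∂_1: C_1 → C_0 maps an edge to its endpoints' difference, ∂[p,q] = q − p. For instance
  ∂AE = E − A.
As a 4×6 matrix over Z this has rank 3, with invariant factors (1,1,1).

∂_2: C_2 → C_1 sends each 2-simplex [p,q,r] to [q,r] − [p,r] + [p,q]. For instance
  ∂ABD = BD − AD + AB,
  ∂ADE = DE − AE + AD.
The 6×4 boundary matrix has rank 3 and Smith normal form diag(1,1,1).

Boundary ∂_3: C_3 → C_2 sends each 3-simplex σ to the alternating sum Σ_i (−1)^i (σ with its i-th vertex removed). For instance
  ∂ABDE = BDE − ADE + ABE − ABD.
The 4×1 boundary matrix has rank 1 and Smith normal form diag(1).

Reading off H_k = ker ∂_k / im ∂_{k+1}:

  H_0: rank C_0 − rank ∂_1 = 4 − 3 = 1, and the invariant factors of ∂_1 are all 1, so H_0 ≅ Z.
  H_1: rank ker ∂_1 − rank ∂_2 = (6 − 3) − 3 = 0, and the invariant factors of ∂_2 are all 1, so H_1 ≅ 0.
  H_2: rank ker ∂_2 − rank ∂_3 = (4 − 3) − 1 = 0, and the invariant factors of ∂_3 are all 1, so H_2 ≅ 0.
  H_3: rank ker ∂_3 − rank ∂_4 = (1 − 1) − 0 = 0, and there is no ∂_4, so H_3 ≅ 0.

Hence the Betti numbers are b_0 = 1, b_1 = 0, b_2 = 0, b_3 = 0.

b_0 = 1, b_1 = 0, b_2 = 0, b_3 = 0.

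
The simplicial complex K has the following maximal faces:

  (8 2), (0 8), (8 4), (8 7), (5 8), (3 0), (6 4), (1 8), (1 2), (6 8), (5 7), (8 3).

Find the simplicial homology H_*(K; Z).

Order the vertices as 0 < 1 < 2 < 3 < 4 < 5 < 6 < 7 < 8. Listing each simplex with vertices in this order, K has dimension 1 with simplices:

  0-simplices (9): [0], [1], [2], [3], [4], [5], [6], [7], [8]
  1-simplices (12): [0,3], [0,8], [1,2], [1,8], [2,8], [3,8], [4,6], [4,8], [5,7], [5,8], [6,8], [7,8]

Hence C_0 ≅ Z^9, C_1 ≅ Z^12.

Boundary ∂_1: C_1 → C_0 is given by ∂[p,q] = [q] − [p].
The resulting 9×12 matrix has rank 8, and its Smith normal form has invariant factors (1,1,1,1,1,1,1,1).

Reading off H_k = ker ∂_k / im ∂_{k+1}:

  H_0: rank C_0 − rank ∂_1 = 9 − 8 = 1, and the invariant factors of ∂_1 are all 1, so H_0 = Z.
  H_1: rank ker ∂_1 − rank ∂_2 = (12 − 8) − 0 = 4, and there is no ∂_2, so H_1 = Z^4.

H_0 ≅ Z,  H_1 ≅ Z^4.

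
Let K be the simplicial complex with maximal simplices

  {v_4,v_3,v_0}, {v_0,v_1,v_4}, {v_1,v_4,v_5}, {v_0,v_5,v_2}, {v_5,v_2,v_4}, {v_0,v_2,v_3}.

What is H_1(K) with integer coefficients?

Fix the vertex order v_0 < v_1 < v_2 < v_3 < v_4 < v_5 and write every simplex with vertices in increasing order. Then dim K = 2 and the simplices of K are:

  0-simplices (6): [v_0], [v_1], [v_2], [v_3], [v_4], [v_5]
  1-simplices (12): [v_0,v_1], [v_0,v_2], [v_0,v_3], [v_0,v_4], [v_0,v_5], [v_1,v_4], [v_1,v_5], [v_2,v_3], [v_2,v_4], [v_2,v_5], [v_3,v_4], [v_4,v_5]
  2-simplices (6): [v_0,v_1,v_4], [v_0,v_2,v_3], [v_0,v_2,v_5], [v_0,v_3,v_4], [v_1,v_4,v_5], [v_2,v_4,v_5]

so the chain groups are C_0 ≅ Z^6, C_1 ≅ Z^12, C_2 ≅ Z^6.

Boundary ∂_1: C_1 → C_0 maps an edge to its endpoints' difference, ∂[p,q] = q − p. For instance
  ∂[v_3,v_4] = [v_4] − [v_3].
The 6×12 boundary matrix has rank 5 and Smith normal form diag(1,1,1,1,1).

∂_2: C_2 → C_1 maps a triangle to the signed sum of its edges. For instance
  ∂[v_2,v_4,v_5] = [v_4,v_5] − [v_2,v_5] + [v_2,v_4],
  ∂[v_1,v_4,v_5] = [v_4,v_5] − [v_1,v_5] + [v_1,v_4].
As a 12×6 matrix over Z this has rank 6, with invariant factors (1,1,1,1,1,1).

From H_k ≅ ker(∂_k) / im(∂_{k+1}) we obtain:

  H_1: rank ker ∂_1 − rank ∂_2 = (12 − 5) − 6 = 1, and the invariant factors of ∂_2 are all 1, so H_1 = Z.

(K is a triangulation of the cylinder S^1 x I.)

H_1 = Z.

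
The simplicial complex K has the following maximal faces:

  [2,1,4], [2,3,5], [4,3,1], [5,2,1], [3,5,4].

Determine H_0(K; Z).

We work with the vertex ordering 1 < 2 < 3 < 4 < 5. The simplices of K, each written with vertices in increasing order, are:

  0-simplices (5): [1], [2], [3], [4], [5]
  1-simplices (10): [1,2], [1,3], [1,4], [1,5], [2,3], [2,4], [2,5], [3,4], [3,5], [4,5]
  2-simplices (5): [1,2,4], [1,2,5], [1,3,4], [2,3,5], [3,4,5]

Hence C_0 ≅ Z^5, C_1 ≅ Z^10, C_2 ≅ Z^5.

Boundary ∂_1: C_1 → C_0 sends each edge [p,q] (with p < q) to q − p. For instance
  ∂[2,4] = [4] − [2].
The resulting 5×10 matrix has rank 4, and its Smith normal form has invariant factors (1,1,1,1).

The boundary map ∂_2: C_2 → C_1 acts by ∂[p,q,r] = [q,r] − [p,r] + [p,q]. For instance
  ∂[1,2,5] = [2,5] − [1,5] + [1,2],
  ∂[1,2,4] = [2,4] − [1,4] + [1,2].
As a 10×5 matrix over Z this has rank 5, with invariant factors (1,1,1,1,1).

Now H_k = ker ∂_k / im ∂_{k+1}, so:

  H_0: rank C_0 − rank ∂_1 = 5 − 4 = 1, and the invariant factors of ∂_1 are all 1, so H_0 ≅ Z.

H_0 ≅ Z.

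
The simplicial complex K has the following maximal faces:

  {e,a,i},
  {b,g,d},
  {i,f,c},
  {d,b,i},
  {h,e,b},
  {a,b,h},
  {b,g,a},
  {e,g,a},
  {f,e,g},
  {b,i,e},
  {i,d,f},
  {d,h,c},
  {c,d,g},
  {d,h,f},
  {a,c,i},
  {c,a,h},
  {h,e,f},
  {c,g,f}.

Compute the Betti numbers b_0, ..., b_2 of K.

b_0 = 1, b_1 = 1, b_2 = 0.

K has 9 vertices, 27 edges, 18 triangles.
rank ∂_0 = 0, rank ∂_1 = 8 ⇒ b_0 = 9 − 0 − 8 = 1; all invariant factors of ∂_1 are 1 so no torsion. So H_0 ≅ Z.
rank ∂_1 = 8, rank ∂_2 = 18 ⇒ b_1 = 27 − 8 − 18 = 1; ∂_2 has invariant factor(s) [2] giving torsion. So H_1 ≅ Z ⊕ Z/2.
rank ∂_2 = 18, rank ∂_3 = 0 ⇒ b_2 = 18 − 18 − 0 = 0. So H_2 ≅ 0.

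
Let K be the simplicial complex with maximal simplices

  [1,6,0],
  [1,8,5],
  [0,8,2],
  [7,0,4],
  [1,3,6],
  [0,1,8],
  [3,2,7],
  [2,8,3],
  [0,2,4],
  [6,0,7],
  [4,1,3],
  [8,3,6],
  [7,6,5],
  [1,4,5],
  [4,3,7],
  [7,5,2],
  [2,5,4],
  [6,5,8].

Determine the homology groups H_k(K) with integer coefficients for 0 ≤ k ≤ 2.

H_0 = Z,  H_1 = Z ⊕ Z/2Z,  H_2 = 0.

We work with the vertex ordering 0 < 1 < 2 < 3 < 4 < 5 < 6 < 7 < 8. The simplices of K, each written with vertices in increasing order, are:

  0-simplices (9): [0], [1], [2], [3], [4], [5], [6], [7], [8]
  1-simplices (27): (27 of them)
  2-simplices (18): [0,1,6], [0,1,8], [0,2,4], [0,2,8], [0,4,7], [0,6,7], [1,3,4], [1,3,6], [1,4,5], [1,5,8], [2,3,7], [2,3,8], [2,4,5], [2,5,7], [3,4,7], [3,6,8], [5,6,7], [5,6,8]

giving chain groups C_0 ≅ Z^9, C_1 ≅ Z^27, C_2 ≅ Z^18.

∂_1: C_1 → C_0 is given by ∂[p,q] = [q] − [p]. For instance
  ∂[5,8] = [8] − [5].
This gives a 9×27 integer matrix of rank 8; reducing to Smith normal form yields diagonal entries (1,1,1,1,1,1,1,1).

∂_2: C_2 → C_1 sends each 2-simplex [p,q,r] to [q,r] − [p,r] + [p,q]. For instance
  ∂[2,4,5] = [4,5] − [2,5] + [2,4],
  ∂[1,3,4] = [3,4] − [1,4] + [1,3].
This gives a 27×18 integer matrix of rank 18; reducing to Smith normal form yields diagonal entries (1,1,1,1,1,1,1,1,1,1,1,1,1,1,1,1,1,2).

Computing H_k = (kernel of ∂_k) / (image of ∂_{k+1}):

  H_0: rank C_0 − rank ∂_1 = 9 − 8 = 1, and the invariant factors of ∂_1 are all 1, so H_0 ≅ Z.
  H_1: rank ker ∂_1 − rank ∂_2 = (27 − 8) − 18 = 1, and ∂_2 has invariant factor 2 > 1, so H_1 ≅ Z ⊕ Z/2Z.
  H_2: rank ker ∂_2 − rank ∂_3 = (18 − 18) − 0 = 0, and there is no ∂_3, so H_2 ≅ 0.

As a check, the Euler characteristic is 9 − 27 + 18 = 0, which agrees with 1 − 1 + 0 = 0.
(K is a triangulation of the Klein bottle.)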